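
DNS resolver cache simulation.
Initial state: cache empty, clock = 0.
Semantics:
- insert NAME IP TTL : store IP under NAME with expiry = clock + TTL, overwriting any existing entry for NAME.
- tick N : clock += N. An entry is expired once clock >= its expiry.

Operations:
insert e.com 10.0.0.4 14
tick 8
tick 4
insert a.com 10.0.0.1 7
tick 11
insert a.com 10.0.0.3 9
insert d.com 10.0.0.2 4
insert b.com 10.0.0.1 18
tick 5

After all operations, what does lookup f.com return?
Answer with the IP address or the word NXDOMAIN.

Op 1: insert e.com -> 10.0.0.4 (expiry=0+14=14). clock=0
Op 2: tick 8 -> clock=8.
Op 3: tick 4 -> clock=12.
Op 4: insert a.com -> 10.0.0.1 (expiry=12+7=19). clock=12
Op 5: tick 11 -> clock=23. purged={a.com,e.com}
Op 6: insert a.com -> 10.0.0.3 (expiry=23+9=32). clock=23
Op 7: insert d.com -> 10.0.0.2 (expiry=23+4=27). clock=23
Op 8: insert b.com -> 10.0.0.1 (expiry=23+18=41). clock=23
Op 9: tick 5 -> clock=28. purged={d.com}
lookup f.com: not in cache (expired or never inserted)

Answer: NXDOMAIN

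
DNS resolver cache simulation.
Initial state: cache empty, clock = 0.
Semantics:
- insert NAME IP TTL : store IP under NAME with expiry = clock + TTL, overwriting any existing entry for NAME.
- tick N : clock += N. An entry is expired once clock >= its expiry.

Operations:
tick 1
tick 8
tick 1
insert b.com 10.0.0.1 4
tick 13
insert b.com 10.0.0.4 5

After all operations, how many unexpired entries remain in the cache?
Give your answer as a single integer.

Op 1: tick 1 -> clock=1.
Op 2: tick 8 -> clock=9.
Op 3: tick 1 -> clock=10.
Op 4: insert b.com -> 10.0.0.1 (expiry=10+4=14). clock=10
Op 5: tick 13 -> clock=23. purged={b.com}
Op 6: insert b.com -> 10.0.0.4 (expiry=23+5=28). clock=23
Final cache (unexpired): {b.com} -> size=1

Answer: 1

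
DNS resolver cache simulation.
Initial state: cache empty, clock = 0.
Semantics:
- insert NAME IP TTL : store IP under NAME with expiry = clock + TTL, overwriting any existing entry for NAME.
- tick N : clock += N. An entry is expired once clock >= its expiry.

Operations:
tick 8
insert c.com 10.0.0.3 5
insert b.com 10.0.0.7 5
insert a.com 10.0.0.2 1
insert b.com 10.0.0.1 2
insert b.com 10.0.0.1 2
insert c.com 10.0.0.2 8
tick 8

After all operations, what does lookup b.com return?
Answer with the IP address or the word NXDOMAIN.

Op 1: tick 8 -> clock=8.
Op 2: insert c.com -> 10.0.0.3 (expiry=8+5=13). clock=8
Op 3: insert b.com -> 10.0.0.7 (expiry=8+5=13). clock=8
Op 4: insert a.com -> 10.0.0.2 (expiry=8+1=9). clock=8
Op 5: insert b.com -> 10.0.0.1 (expiry=8+2=10). clock=8
Op 6: insert b.com -> 10.0.0.1 (expiry=8+2=10). clock=8
Op 7: insert c.com -> 10.0.0.2 (expiry=8+8=16). clock=8
Op 8: tick 8 -> clock=16. purged={a.com,b.com,c.com}
lookup b.com: not in cache (expired or never inserted)

Answer: NXDOMAIN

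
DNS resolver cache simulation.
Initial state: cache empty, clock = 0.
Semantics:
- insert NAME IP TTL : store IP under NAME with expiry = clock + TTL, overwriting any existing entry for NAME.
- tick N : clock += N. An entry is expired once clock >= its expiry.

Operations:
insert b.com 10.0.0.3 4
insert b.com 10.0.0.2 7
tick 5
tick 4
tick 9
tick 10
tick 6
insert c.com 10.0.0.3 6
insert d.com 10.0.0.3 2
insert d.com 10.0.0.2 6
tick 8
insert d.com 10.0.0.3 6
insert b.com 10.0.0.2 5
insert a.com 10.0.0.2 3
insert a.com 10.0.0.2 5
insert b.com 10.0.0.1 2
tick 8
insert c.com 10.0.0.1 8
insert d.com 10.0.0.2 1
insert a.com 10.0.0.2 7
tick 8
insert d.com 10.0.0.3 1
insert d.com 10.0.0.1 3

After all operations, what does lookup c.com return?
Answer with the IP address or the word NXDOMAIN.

Answer: NXDOMAIN

Derivation:
Op 1: insert b.com -> 10.0.0.3 (expiry=0+4=4). clock=0
Op 2: insert b.com -> 10.0.0.2 (expiry=0+7=7). clock=0
Op 3: tick 5 -> clock=5.
Op 4: tick 4 -> clock=9. purged={b.com}
Op 5: tick 9 -> clock=18.
Op 6: tick 10 -> clock=28.
Op 7: tick 6 -> clock=34.
Op 8: insert c.com -> 10.0.0.3 (expiry=34+6=40). clock=34
Op 9: insert d.com -> 10.0.0.3 (expiry=34+2=36). clock=34
Op 10: insert d.com -> 10.0.0.2 (expiry=34+6=40). clock=34
Op 11: tick 8 -> clock=42. purged={c.com,d.com}
Op 12: insert d.com -> 10.0.0.3 (expiry=42+6=48). clock=42
Op 13: insert b.com -> 10.0.0.2 (expiry=42+5=47). clock=42
Op 14: insert a.com -> 10.0.0.2 (expiry=42+3=45). clock=42
Op 15: insert a.com -> 10.0.0.2 (expiry=42+5=47). clock=42
Op 16: insert b.com -> 10.0.0.1 (expiry=42+2=44). clock=42
Op 17: tick 8 -> clock=50. purged={a.com,b.com,d.com}
Op 18: insert c.com -> 10.0.0.1 (expiry=50+8=58). clock=50
Op 19: insert d.com -> 10.0.0.2 (expiry=50+1=51). clock=50
Op 20: insert a.com -> 10.0.0.2 (expiry=50+7=57). clock=50
Op 21: tick 8 -> clock=58. purged={a.com,c.com,d.com}
Op 22: insert d.com -> 10.0.0.3 (expiry=58+1=59). clock=58
Op 23: insert d.com -> 10.0.0.1 (expiry=58+3=61). clock=58
lookup c.com: not in cache (expired or never inserted)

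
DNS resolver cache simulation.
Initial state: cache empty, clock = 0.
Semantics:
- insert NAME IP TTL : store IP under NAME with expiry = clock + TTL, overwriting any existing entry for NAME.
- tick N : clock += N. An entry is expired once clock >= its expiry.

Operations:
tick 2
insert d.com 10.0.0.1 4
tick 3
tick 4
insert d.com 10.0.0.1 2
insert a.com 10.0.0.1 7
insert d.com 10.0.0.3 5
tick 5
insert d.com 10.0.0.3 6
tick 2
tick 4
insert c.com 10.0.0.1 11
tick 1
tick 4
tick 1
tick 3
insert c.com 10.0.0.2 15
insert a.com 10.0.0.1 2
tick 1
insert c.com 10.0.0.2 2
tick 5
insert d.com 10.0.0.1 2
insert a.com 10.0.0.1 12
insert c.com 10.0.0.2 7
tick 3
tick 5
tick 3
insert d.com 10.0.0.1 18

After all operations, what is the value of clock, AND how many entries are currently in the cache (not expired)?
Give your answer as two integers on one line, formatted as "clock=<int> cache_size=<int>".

Answer: clock=46 cache_size=2

Derivation:
Op 1: tick 2 -> clock=2.
Op 2: insert d.com -> 10.0.0.1 (expiry=2+4=6). clock=2
Op 3: tick 3 -> clock=5.
Op 4: tick 4 -> clock=9. purged={d.com}
Op 5: insert d.com -> 10.0.0.1 (expiry=9+2=11). clock=9
Op 6: insert a.com -> 10.0.0.1 (expiry=9+7=16). clock=9
Op 7: insert d.com -> 10.0.0.3 (expiry=9+5=14). clock=9
Op 8: tick 5 -> clock=14. purged={d.com}
Op 9: insert d.com -> 10.0.0.3 (expiry=14+6=20). clock=14
Op 10: tick 2 -> clock=16. purged={a.com}
Op 11: tick 4 -> clock=20. purged={d.com}
Op 12: insert c.com -> 10.0.0.1 (expiry=20+11=31). clock=20
Op 13: tick 1 -> clock=21.
Op 14: tick 4 -> clock=25.
Op 15: tick 1 -> clock=26.
Op 16: tick 3 -> clock=29.
Op 17: insert c.com -> 10.0.0.2 (expiry=29+15=44). clock=29
Op 18: insert a.com -> 10.0.0.1 (expiry=29+2=31). clock=29
Op 19: tick 1 -> clock=30.
Op 20: insert c.com -> 10.0.0.2 (expiry=30+2=32). clock=30
Op 21: tick 5 -> clock=35. purged={a.com,c.com}
Op 22: insert d.com -> 10.0.0.1 (expiry=35+2=37). clock=35
Op 23: insert a.com -> 10.0.0.1 (expiry=35+12=47). clock=35
Op 24: insert c.com -> 10.0.0.2 (expiry=35+7=42). clock=35
Op 25: tick 3 -> clock=38. purged={d.com}
Op 26: tick 5 -> clock=43. purged={c.com}
Op 27: tick 3 -> clock=46.
Op 28: insert d.com -> 10.0.0.1 (expiry=46+18=64). clock=46
Final clock = 46
Final cache (unexpired): {a.com,d.com} -> size=2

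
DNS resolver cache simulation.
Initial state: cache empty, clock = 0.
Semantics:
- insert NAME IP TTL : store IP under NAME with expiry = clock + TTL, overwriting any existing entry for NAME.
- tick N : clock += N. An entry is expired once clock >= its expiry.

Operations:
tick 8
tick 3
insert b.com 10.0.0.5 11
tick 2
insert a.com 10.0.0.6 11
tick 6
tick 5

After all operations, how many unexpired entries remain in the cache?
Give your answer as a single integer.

Answer: 0

Derivation:
Op 1: tick 8 -> clock=8.
Op 2: tick 3 -> clock=11.
Op 3: insert b.com -> 10.0.0.5 (expiry=11+11=22). clock=11
Op 4: tick 2 -> clock=13.
Op 5: insert a.com -> 10.0.0.6 (expiry=13+11=24). clock=13
Op 6: tick 6 -> clock=19.
Op 7: tick 5 -> clock=24. purged={a.com,b.com}
Final cache (unexpired): {} -> size=0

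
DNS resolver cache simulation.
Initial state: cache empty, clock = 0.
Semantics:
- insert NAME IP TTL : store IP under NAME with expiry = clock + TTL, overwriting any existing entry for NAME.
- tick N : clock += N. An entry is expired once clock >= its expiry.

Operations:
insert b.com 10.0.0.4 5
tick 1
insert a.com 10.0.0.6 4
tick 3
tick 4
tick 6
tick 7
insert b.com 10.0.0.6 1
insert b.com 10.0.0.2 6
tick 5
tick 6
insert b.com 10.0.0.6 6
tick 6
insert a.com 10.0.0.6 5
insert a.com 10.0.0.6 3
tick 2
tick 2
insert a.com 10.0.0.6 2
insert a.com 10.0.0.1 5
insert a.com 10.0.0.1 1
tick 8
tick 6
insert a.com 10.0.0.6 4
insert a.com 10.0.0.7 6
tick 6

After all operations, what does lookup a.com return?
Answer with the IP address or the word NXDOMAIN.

Op 1: insert b.com -> 10.0.0.4 (expiry=0+5=5). clock=0
Op 2: tick 1 -> clock=1.
Op 3: insert a.com -> 10.0.0.6 (expiry=1+4=5). clock=1
Op 4: tick 3 -> clock=4.
Op 5: tick 4 -> clock=8. purged={a.com,b.com}
Op 6: tick 6 -> clock=14.
Op 7: tick 7 -> clock=21.
Op 8: insert b.com -> 10.0.0.6 (expiry=21+1=22). clock=21
Op 9: insert b.com -> 10.0.0.2 (expiry=21+6=27). clock=21
Op 10: tick 5 -> clock=26.
Op 11: tick 6 -> clock=32. purged={b.com}
Op 12: insert b.com -> 10.0.0.6 (expiry=32+6=38). clock=32
Op 13: tick 6 -> clock=38. purged={b.com}
Op 14: insert a.com -> 10.0.0.6 (expiry=38+5=43). clock=38
Op 15: insert a.com -> 10.0.0.6 (expiry=38+3=41). clock=38
Op 16: tick 2 -> clock=40.
Op 17: tick 2 -> clock=42. purged={a.com}
Op 18: insert a.com -> 10.0.0.6 (expiry=42+2=44). clock=42
Op 19: insert a.com -> 10.0.0.1 (expiry=42+5=47). clock=42
Op 20: insert a.com -> 10.0.0.1 (expiry=42+1=43). clock=42
Op 21: tick 8 -> clock=50. purged={a.com}
Op 22: tick 6 -> clock=56.
Op 23: insert a.com -> 10.0.0.6 (expiry=56+4=60). clock=56
Op 24: insert a.com -> 10.0.0.7 (expiry=56+6=62). clock=56
Op 25: tick 6 -> clock=62. purged={a.com}
lookup a.com: not in cache (expired or never inserted)

Answer: NXDOMAIN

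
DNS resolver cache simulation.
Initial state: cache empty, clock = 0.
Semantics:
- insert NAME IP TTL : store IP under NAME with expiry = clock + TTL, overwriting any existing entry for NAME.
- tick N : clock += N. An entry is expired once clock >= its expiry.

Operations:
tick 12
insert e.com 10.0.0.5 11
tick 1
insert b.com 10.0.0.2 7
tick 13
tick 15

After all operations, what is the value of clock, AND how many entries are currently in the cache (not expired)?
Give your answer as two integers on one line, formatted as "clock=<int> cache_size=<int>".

Answer: clock=41 cache_size=0

Derivation:
Op 1: tick 12 -> clock=12.
Op 2: insert e.com -> 10.0.0.5 (expiry=12+11=23). clock=12
Op 3: tick 1 -> clock=13.
Op 4: insert b.com -> 10.0.0.2 (expiry=13+7=20). clock=13
Op 5: tick 13 -> clock=26. purged={b.com,e.com}
Op 6: tick 15 -> clock=41.
Final clock = 41
Final cache (unexpired): {} -> size=0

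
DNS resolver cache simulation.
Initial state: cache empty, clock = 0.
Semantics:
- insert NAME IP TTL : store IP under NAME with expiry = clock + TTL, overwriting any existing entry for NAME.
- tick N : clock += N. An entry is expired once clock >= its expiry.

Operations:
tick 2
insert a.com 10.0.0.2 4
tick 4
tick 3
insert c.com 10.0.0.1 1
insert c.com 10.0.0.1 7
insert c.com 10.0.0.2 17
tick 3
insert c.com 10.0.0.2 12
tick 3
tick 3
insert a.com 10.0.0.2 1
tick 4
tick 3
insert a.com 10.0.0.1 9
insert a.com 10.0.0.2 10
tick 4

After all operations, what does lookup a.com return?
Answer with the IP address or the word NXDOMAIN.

Op 1: tick 2 -> clock=2.
Op 2: insert a.com -> 10.0.0.2 (expiry=2+4=6). clock=2
Op 3: tick 4 -> clock=6. purged={a.com}
Op 4: tick 3 -> clock=9.
Op 5: insert c.com -> 10.0.0.1 (expiry=9+1=10). clock=9
Op 6: insert c.com -> 10.0.0.1 (expiry=9+7=16). clock=9
Op 7: insert c.com -> 10.0.0.2 (expiry=9+17=26). clock=9
Op 8: tick 3 -> clock=12.
Op 9: insert c.com -> 10.0.0.2 (expiry=12+12=24). clock=12
Op 10: tick 3 -> clock=15.
Op 11: tick 3 -> clock=18.
Op 12: insert a.com -> 10.0.0.2 (expiry=18+1=19). clock=18
Op 13: tick 4 -> clock=22. purged={a.com}
Op 14: tick 3 -> clock=25. purged={c.com}
Op 15: insert a.com -> 10.0.0.1 (expiry=25+9=34). clock=25
Op 16: insert a.com -> 10.0.0.2 (expiry=25+10=35). clock=25
Op 17: tick 4 -> clock=29.
lookup a.com: present, ip=10.0.0.2 expiry=35 > clock=29

Answer: 10.0.0.2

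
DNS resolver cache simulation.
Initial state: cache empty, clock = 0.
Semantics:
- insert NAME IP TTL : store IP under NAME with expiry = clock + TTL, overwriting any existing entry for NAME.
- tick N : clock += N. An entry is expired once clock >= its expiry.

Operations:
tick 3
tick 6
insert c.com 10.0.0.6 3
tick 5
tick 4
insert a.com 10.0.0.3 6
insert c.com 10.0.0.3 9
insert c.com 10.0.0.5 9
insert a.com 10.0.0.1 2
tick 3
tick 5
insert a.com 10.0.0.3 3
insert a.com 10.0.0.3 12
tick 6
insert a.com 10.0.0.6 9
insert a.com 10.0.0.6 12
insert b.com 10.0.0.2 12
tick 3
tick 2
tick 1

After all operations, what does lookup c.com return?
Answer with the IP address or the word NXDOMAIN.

Op 1: tick 3 -> clock=3.
Op 2: tick 6 -> clock=9.
Op 3: insert c.com -> 10.0.0.6 (expiry=9+3=12). clock=9
Op 4: tick 5 -> clock=14. purged={c.com}
Op 5: tick 4 -> clock=18.
Op 6: insert a.com -> 10.0.0.3 (expiry=18+6=24). clock=18
Op 7: insert c.com -> 10.0.0.3 (expiry=18+9=27). clock=18
Op 8: insert c.com -> 10.0.0.5 (expiry=18+9=27). clock=18
Op 9: insert a.com -> 10.0.0.1 (expiry=18+2=20). clock=18
Op 10: tick 3 -> clock=21. purged={a.com}
Op 11: tick 5 -> clock=26.
Op 12: insert a.com -> 10.0.0.3 (expiry=26+3=29). clock=26
Op 13: insert a.com -> 10.0.0.3 (expiry=26+12=38). clock=26
Op 14: tick 6 -> clock=32. purged={c.com}
Op 15: insert a.com -> 10.0.0.6 (expiry=32+9=41). clock=32
Op 16: insert a.com -> 10.0.0.6 (expiry=32+12=44). clock=32
Op 17: insert b.com -> 10.0.0.2 (expiry=32+12=44). clock=32
Op 18: tick 3 -> clock=35.
Op 19: tick 2 -> clock=37.
Op 20: tick 1 -> clock=38.
lookup c.com: not in cache (expired or never inserted)

Answer: NXDOMAIN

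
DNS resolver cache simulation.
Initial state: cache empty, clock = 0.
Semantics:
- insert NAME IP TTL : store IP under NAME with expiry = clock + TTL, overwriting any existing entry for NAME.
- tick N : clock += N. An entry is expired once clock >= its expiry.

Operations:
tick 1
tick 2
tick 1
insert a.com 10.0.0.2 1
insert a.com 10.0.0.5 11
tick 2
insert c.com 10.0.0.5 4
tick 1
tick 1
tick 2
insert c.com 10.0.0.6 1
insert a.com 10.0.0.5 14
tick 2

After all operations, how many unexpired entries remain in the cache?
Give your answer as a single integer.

Answer: 1

Derivation:
Op 1: tick 1 -> clock=1.
Op 2: tick 2 -> clock=3.
Op 3: tick 1 -> clock=4.
Op 4: insert a.com -> 10.0.0.2 (expiry=4+1=5). clock=4
Op 5: insert a.com -> 10.0.0.5 (expiry=4+11=15). clock=4
Op 6: tick 2 -> clock=6.
Op 7: insert c.com -> 10.0.0.5 (expiry=6+4=10). clock=6
Op 8: tick 1 -> clock=7.
Op 9: tick 1 -> clock=8.
Op 10: tick 2 -> clock=10. purged={c.com}
Op 11: insert c.com -> 10.0.0.6 (expiry=10+1=11). clock=10
Op 12: insert a.com -> 10.0.0.5 (expiry=10+14=24). clock=10
Op 13: tick 2 -> clock=12. purged={c.com}
Final cache (unexpired): {a.com} -> size=1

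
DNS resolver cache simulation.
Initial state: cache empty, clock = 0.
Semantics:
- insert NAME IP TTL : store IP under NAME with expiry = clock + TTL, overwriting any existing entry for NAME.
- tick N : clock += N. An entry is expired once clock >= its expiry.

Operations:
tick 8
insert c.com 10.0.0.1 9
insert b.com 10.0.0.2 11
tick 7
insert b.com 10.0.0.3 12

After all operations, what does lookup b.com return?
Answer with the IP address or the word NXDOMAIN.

Op 1: tick 8 -> clock=8.
Op 2: insert c.com -> 10.0.0.1 (expiry=8+9=17). clock=8
Op 3: insert b.com -> 10.0.0.2 (expiry=8+11=19). clock=8
Op 4: tick 7 -> clock=15.
Op 5: insert b.com -> 10.0.0.3 (expiry=15+12=27). clock=15
lookup b.com: present, ip=10.0.0.3 expiry=27 > clock=15

Answer: 10.0.0.3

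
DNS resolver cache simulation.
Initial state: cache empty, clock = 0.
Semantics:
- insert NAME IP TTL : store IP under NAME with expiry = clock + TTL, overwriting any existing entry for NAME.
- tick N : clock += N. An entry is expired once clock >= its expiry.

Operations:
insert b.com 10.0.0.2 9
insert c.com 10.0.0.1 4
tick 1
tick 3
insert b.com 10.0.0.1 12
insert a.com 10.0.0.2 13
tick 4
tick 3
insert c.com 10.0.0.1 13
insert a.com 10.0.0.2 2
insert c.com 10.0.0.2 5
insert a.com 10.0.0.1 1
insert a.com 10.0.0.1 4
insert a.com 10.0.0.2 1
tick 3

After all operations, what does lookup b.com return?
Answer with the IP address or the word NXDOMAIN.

Op 1: insert b.com -> 10.0.0.2 (expiry=0+9=9). clock=0
Op 2: insert c.com -> 10.0.0.1 (expiry=0+4=4). clock=0
Op 3: tick 1 -> clock=1.
Op 4: tick 3 -> clock=4. purged={c.com}
Op 5: insert b.com -> 10.0.0.1 (expiry=4+12=16). clock=4
Op 6: insert a.com -> 10.0.0.2 (expiry=4+13=17). clock=4
Op 7: tick 4 -> clock=8.
Op 8: tick 3 -> clock=11.
Op 9: insert c.com -> 10.0.0.1 (expiry=11+13=24). clock=11
Op 10: insert a.com -> 10.0.0.2 (expiry=11+2=13). clock=11
Op 11: insert c.com -> 10.0.0.2 (expiry=11+5=16). clock=11
Op 12: insert a.com -> 10.0.0.1 (expiry=11+1=12). clock=11
Op 13: insert a.com -> 10.0.0.1 (expiry=11+4=15). clock=11
Op 14: insert a.com -> 10.0.0.2 (expiry=11+1=12). clock=11
Op 15: tick 3 -> clock=14. purged={a.com}
lookup b.com: present, ip=10.0.0.1 expiry=16 > clock=14

Answer: 10.0.0.1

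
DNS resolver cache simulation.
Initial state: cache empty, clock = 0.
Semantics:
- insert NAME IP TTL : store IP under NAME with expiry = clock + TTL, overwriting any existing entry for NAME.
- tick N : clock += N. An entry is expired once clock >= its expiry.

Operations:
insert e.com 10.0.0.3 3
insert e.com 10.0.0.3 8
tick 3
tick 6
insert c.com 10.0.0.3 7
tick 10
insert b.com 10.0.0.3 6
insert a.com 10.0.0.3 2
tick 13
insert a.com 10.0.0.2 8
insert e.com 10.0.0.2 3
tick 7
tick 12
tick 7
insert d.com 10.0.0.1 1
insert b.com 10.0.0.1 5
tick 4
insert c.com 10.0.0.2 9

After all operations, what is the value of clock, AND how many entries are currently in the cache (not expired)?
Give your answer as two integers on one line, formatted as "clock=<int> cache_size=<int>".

Op 1: insert e.com -> 10.0.0.3 (expiry=0+3=3). clock=0
Op 2: insert e.com -> 10.0.0.3 (expiry=0+8=8). clock=0
Op 3: tick 3 -> clock=3.
Op 4: tick 6 -> clock=9. purged={e.com}
Op 5: insert c.com -> 10.0.0.3 (expiry=9+7=16). clock=9
Op 6: tick 10 -> clock=19. purged={c.com}
Op 7: insert b.com -> 10.0.0.3 (expiry=19+6=25). clock=19
Op 8: insert a.com -> 10.0.0.3 (expiry=19+2=21). clock=19
Op 9: tick 13 -> clock=32. purged={a.com,b.com}
Op 10: insert a.com -> 10.0.0.2 (expiry=32+8=40). clock=32
Op 11: insert e.com -> 10.0.0.2 (expiry=32+3=35). clock=32
Op 12: tick 7 -> clock=39. purged={e.com}
Op 13: tick 12 -> clock=51. purged={a.com}
Op 14: tick 7 -> clock=58.
Op 15: insert d.com -> 10.0.0.1 (expiry=58+1=59). clock=58
Op 16: insert b.com -> 10.0.0.1 (expiry=58+5=63). clock=58
Op 17: tick 4 -> clock=62. purged={d.com}
Op 18: insert c.com -> 10.0.0.2 (expiry=62+9=71). clock=62
Final clock = 62
Final cache (unexpired): {b.com,c.com} -> size=2

Answer: clock=62 cache_size=2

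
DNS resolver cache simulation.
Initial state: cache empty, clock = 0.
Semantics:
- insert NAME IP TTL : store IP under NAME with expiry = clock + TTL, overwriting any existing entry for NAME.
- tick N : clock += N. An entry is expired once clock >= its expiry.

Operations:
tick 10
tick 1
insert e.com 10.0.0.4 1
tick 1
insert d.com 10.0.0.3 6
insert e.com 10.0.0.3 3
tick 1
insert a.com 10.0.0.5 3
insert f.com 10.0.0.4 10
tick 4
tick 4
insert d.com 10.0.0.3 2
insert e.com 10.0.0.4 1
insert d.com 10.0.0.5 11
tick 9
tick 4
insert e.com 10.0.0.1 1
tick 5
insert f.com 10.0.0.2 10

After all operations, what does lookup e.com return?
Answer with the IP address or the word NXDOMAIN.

Op 1: tick 10 -> clock=10.
Op 2: tick 1 -> clock=11.
Op 3: insert e.com -> 10.0.0.4 (expiry=11+1=12). clock=11
Op 4: tick 1 -> clock=12. purged={e.com}
Op 5: insert d.com -> 10.0.0.3 (expiry=12+6=18). clock=12
Op 6: insert e.com -> 10.0.0.3 (expiry=12+3=15). clock=12
Op 7: tick 1 -> clock=13.
Op 8: insert a.com -> 10.0.0.5 (expiry=13+3=16). clock=13
Op 9: insert f.com -> 10.0.0.4 (expiry=13+10=23). clock=13
Op 10: tick 4 -> clock=17. purged={a.com,e.com}
Op 11: tick 4 -> clock=21. purged={d.com}
Op 12: insert d.com -> 10.0.0.3 (expiry=21+2=23). clock=21
Op 13: insert e.com -> 10.0.0.4 (expiry=21+1=22). clock=21
Op 14: insert d.com -> 10.0.0.5 (expiry=21+11=32). clock=21
Op 15: tick 9 -> clock=30. purged={e.com,f.com}
Op 16: tick 4 -> clock=34. purged={d.com}
Op 17: insert e.com -> 10.0.0.1 (expiry=34+1=35). clock=34
Op 18: tick 5 -> clock=39. purged={e.com}
Op 19: insert f.com -> 10.0.0.2 (expiry=39+10=49). clock=39
lookup e.com: not in cache (expired or never inserted)

Answer: NXDOMAIN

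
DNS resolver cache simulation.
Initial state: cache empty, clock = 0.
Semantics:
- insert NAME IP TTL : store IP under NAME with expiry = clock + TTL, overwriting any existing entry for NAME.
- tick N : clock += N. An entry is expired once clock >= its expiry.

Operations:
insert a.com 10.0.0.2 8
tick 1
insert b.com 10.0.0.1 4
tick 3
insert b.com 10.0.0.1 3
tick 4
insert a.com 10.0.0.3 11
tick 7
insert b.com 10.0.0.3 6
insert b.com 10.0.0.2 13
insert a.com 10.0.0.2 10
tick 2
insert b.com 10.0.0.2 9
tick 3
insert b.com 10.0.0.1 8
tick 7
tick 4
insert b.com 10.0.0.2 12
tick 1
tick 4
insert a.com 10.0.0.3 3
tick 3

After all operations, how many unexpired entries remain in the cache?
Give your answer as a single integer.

Answer: 1

Derivation:
Op 1: insert a.com -> 10.0.0.2 (expiry=0+8=8). clock=0
Op 2: tick 1 -> clock=1.
Op 3: insert b.com -> 10.0.0.1 (expiry=1+4=5). clock=1
Op 4: tick 3 -> clock=4.
Op 5: insert b.com -> 10.0.0.1 (expiry=4+3=7). clock=4
Op 6: tick 4 -> clock=8. purged={a.com,b.com}
Op 7: insert a.com -> 10.0.0.3 (expiry=8+11=19). clock=8
Op 8: tick 7 -> clock=15.
Op 9: insert b.com -> 10.0.0.3 (expiry=15+6=21). clock=15
Op 10: insert b.com -> 10.0.0.2 (expiry=15+13=28). clock=15
Op 11: insert a.com -> 10.0.0.2 (expiry=15+10=25). clock=15
Op 12: tick 2 -> clock=17.
Op 13: insert b.com -> 10.0.0.2 (expiry=17+9=26). clock=17
Op 14: tick 3 -> clock=20.
Op 15: insert b.com -> 10.0.0.1 (expiry=20+8=28). clock=20
Op 16: tick 7 -> clock=27. purged={a.com}
Op 17: tick 4 -> clock=31. purged={b.com}
Op 18: insert b.com -> 10.0.0.2 (expiry=31+12=43). clock=31
Op 19: tick 1 -> clock=32.
Op 20: tick 4 -> clock=36.
Op 21: insert a.com -> 10.0.0.3 (expiry=36+3=39). clock=36
Op 22: tick 3 -> clock=39. purged={a.com}
Final cache (unexpired): {b.com} -> size=1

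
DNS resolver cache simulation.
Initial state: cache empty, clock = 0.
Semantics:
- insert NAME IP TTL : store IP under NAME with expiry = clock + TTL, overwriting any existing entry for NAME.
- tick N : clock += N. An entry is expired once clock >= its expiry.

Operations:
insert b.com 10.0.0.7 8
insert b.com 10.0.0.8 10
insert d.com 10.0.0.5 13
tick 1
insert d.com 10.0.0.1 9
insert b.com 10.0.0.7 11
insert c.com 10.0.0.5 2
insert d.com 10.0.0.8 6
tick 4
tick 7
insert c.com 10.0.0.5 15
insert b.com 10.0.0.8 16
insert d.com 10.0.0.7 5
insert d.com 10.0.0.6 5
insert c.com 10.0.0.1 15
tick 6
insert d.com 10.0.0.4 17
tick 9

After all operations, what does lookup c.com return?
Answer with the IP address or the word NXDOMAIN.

Op 1: insert b.com -> 10.0.0.7 (expiry=0+8=8). clock=0
Op 2: insert b.com -> 10.0.0.8 (expiry=0+10=10). clock=0
Op 3: insert d.com -> 10.0.0.5 (expiry=0+13=13). clock=0
Op 4: tick 1 -> clock=1.
Op 5: insert d.com -> 10.0.0.1 (expiry=1+9=10). clock=1
Op 6: insert b.com -> 10.0.0.7 (expiry=1+11=12). clock=1
Op 7: insert c.com -> 10.0.0.5 (expiry=1+2=3). clock=1
Op 8: insert d.com -> 10.0.0.8 (expiry=1+6=7). clock=1
Op 9: tick 4 -> clock=5. purged={c.com}
Op 10: tick 7 -> clock=12. purged={b.com,d.com}
Op 11: insert c.com -> 10.0.0.5 (expiry=12+15=27). clock=12
Op 12: insert b.com -> 10.0.0.8 (expiry=12+16=28). clock=12
Op 13: insert d.com -> 10.0.0.7 (expiry=12+5=17). clock=12
Op 14: insert d.com -> 10.0.0.6 (expiry=12+5=17). clock=12
Op 15: insert c.com -> 10.0.0.1 (expiry=12+15=27). clock=12
Op 16: tick 6 -> clock=18. purged={d.com}
Op 17: insert d.com -> 10.0.0.4 (expiry=18+17=35). clock=18
Op 18: tick 9 -> clock=27. purged={c.com}
lookup c.com: not in cache (expired or never inserted)

Answer: NXDOMAIN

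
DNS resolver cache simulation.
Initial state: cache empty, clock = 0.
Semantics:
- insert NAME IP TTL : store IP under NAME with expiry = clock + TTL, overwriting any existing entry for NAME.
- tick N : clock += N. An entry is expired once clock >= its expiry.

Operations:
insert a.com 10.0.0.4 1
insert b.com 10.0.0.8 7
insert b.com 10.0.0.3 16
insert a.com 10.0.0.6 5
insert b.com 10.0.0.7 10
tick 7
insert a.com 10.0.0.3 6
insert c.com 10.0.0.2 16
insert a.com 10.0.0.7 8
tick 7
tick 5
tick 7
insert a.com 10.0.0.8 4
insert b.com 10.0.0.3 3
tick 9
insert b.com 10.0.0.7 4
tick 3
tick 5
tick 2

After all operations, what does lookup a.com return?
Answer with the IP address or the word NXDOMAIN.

Op 1: insert a.com -> 10.0.0.4 (expiry=0+1=1). clock=0
Op 2: insert b.com -> 10.0.0.8 (expiry=0+7=7). clock=0
Op 3: insert b.com -> 10.0.0.3 (expiry=0+16=16). clock=0
Op 4: insert a.com -> 10.0.0.6 (expiry=0+5=5). clock=0
Op 5: insert b.com -> 10.0.0.7 (expiry=0+10=10). clock=0
Op 6: tick 7 -> clock=7. purged={a.com}
Op 7: insert a.com -> 10.0.0.3 (expiry=7+6=13). clock=7
Op 8: insert c.com -> 10.0.0.2 (expiry=7+16=23). clock=7
Op 9: insert a.com -> 10.0.0.7 (expiry=7+8=15). clock=7
Op 10: tick 7 -> clock=14. purged={b.com}
Op 11: tick 5 -> clock=19. purged={a.com}
Op 12: tick 7 -> clock=26. purged={c.com}
Op 13: insert a.com -> 10.0.0.8 (expiry=26+4=30). clock=26
Op 14: insert b.com -> 10.0.0.3 (expiry=26+3=29). clock=26
Op 15: tick 9 -> clock=35. purged={a.com,b.com}
Op 16: insert b.com -> 10.0.0.7 (expiry=35+4=39). clock=35
Op 17: tick 3 -> clock=38.
Op 18: tick 5 -> clock=43. purged={b.com}
Op 19: tick 2 -> clock=45.
lookup a.com: not in cache (expired or never inserted)

Answer: NXDOMAIN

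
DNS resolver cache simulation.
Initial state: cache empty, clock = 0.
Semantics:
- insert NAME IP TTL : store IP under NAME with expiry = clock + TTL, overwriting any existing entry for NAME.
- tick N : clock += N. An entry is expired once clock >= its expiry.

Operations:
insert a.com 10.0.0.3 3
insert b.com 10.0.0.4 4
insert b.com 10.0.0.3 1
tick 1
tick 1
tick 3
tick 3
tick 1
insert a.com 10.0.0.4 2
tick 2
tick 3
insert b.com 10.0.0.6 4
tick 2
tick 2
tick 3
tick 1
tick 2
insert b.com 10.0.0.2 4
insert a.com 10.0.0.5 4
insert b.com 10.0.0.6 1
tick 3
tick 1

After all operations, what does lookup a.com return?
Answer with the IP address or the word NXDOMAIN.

Answer: NXDOMAIN

Derivation:
Op 1: insert a.com -> 10.0.0.3 (expiry=0+3=3). clock=0
Op 2: insert b.com -> 10.0.0.4 (expiry=0+4=4). clock=0
Op 3: insert b.com -> 10.0.0.3 (expiry=0+1=1). clock=0
Op 4: tick 1 -> clock=1. purged={b.com}
Op 5: tick 1 -> clock=2.
Op 6: tick 3 -> clock=5. purged={a.com}
Op 7: tick 3 -> clock=8.
Op 8: tick 1 -> clock=9.
Op 9: insert a.com -> 10.0.0.4 (expiry=9+2=11). clock=9
Op 10: tick 2 -> clock=11. purged={a.com}
Op 11: tick 3 -> clock=14.
Op 12: insert b.com -> 10.0.0.6 (expiry=14+4=18). clock=14
Op 13: tick 2 -> clock=16.
Op 14: tick 2 -> clock=18. purged={b.com}
Op 15: tick 3 -> clock=21.
Op 16: tick 1 -> clock=22.
Op 17: tick 2 -> clock=24.
Op 18: insert b.com -> 10.0.0.2 (expiry=24+4=28). clock=24
Op 19: insert a.com -> 10.0.0.5 (expiry=24+4=28). clock=24
Op 20: insert b.com -> 10.0.0.6 (expiry=24+1=25). clock=24
Op 21: tick 3 -> clock=27. purged={b.com}
Op 22: tick 1 -> clock=28. purged={a.com}
lookup a.com: not in cache (expired or never inserted)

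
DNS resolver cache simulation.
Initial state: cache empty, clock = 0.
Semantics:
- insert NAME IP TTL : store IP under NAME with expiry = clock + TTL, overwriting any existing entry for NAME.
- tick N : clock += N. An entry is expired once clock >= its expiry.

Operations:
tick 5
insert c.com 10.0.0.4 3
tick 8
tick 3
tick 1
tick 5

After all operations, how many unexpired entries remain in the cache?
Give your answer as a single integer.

Answer: 0

Derivation:
Op 1: tick 5 -> clock=5.
Op 2: insert c.com -> 10.0.0.4 (expiry=5+3=8). clock=5
Op 3: tick 8 -> clock=13. purged={c.com}
Op 4: tick 3 -> clock=16.
Op 5: tick 1 -> clock=17.
Op 6: tick 5 -> clock=22.
Final cache (unexpired): {} -> size=0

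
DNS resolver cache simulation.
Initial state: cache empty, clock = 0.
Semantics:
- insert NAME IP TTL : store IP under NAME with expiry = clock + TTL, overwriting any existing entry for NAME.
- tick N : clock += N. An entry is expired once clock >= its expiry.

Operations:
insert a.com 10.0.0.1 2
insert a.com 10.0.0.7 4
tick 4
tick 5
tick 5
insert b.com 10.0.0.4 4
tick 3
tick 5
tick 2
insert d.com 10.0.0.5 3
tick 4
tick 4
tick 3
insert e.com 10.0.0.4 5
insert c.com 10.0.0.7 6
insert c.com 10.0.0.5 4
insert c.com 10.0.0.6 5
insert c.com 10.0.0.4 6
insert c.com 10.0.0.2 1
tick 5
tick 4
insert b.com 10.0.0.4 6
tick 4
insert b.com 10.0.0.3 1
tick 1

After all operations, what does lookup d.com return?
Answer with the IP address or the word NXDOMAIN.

Answer: NXDOMAIN

Derivation:
Op 1: insert a.com -> 10.0.0.1 (expiry=0+2=2). clock=0
Op 2: insert a.com -> 10.0.0.7 (expiry=0+4=4). clock=0
Op 3: tick 4 -> clock=4. purged={a.com}
Op 4: tick 5 -> clock=9.
Op 5: tick 5 -> clock=14.
Op 6: insert b.com -> 10.0.0.4 (expiry=14+4=18). clock=14
Op 7: tick 3 -> clock=17.
Op 8: tick 5 -> clock=22. purged={b.com}
Op 9: tick 2 -> clock=24.
Op 10: insert d.com -> 10.0.0.5 (expiry=24+3=27). clock=24
Op 11: tick 4 -> clock=28. purged={d.com}
Op 12: tick 4 -> clock=32.
Op 13: tick 3 -> clock=35.
Op 14: insert e.com -> 10.0.0.4 (expiry=35+5=40). clock=35
Op 15: insert c.com -> 10.0.0.7 (expiry=35+6=41). clock=35
Op 16: insert c.com -> 10.0.0.5 (expiry=35+4=39). clock=35
Op 17: insert c.com -> 10.0.0.6 (expiry=35+5=40). clock=35
Op 18: insert c.com -> 10.0.0.4 (expiry=35+6=41). clock=35
Op 19: insert c.com -> 10.0.0.2 (expiry=35+1=36). clock=35
Op 20: tick 5 -> clock=40. purged={c.com,e.com}
Op 21: tick 4 -> clock=44.
Op 22: insert b.com -> 10.0.0.4 (expiry=44+6=50). clock=44
Op 23: tick 4 -> clock=48.
Op 24: insert b.com -> 10.0.0.3 (expiry=48+1=49). clock=48
Op 25: tick 1 -> clock=49. purged={b.com}
lookup d.com: not in cache (expired or never inserted)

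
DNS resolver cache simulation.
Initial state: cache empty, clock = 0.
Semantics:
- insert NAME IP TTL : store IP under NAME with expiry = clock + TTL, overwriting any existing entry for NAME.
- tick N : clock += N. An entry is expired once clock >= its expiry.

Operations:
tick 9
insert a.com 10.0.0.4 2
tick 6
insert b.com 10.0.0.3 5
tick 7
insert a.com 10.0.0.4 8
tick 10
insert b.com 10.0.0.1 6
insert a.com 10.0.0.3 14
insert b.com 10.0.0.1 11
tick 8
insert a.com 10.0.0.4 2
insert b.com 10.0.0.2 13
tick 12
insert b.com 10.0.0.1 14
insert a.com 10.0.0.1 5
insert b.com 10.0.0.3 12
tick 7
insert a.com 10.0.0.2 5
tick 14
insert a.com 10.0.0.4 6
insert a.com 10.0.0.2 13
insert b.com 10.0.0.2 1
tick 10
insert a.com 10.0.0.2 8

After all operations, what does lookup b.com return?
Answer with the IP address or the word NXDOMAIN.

Op 1: tick 9 -> clock=9.
Op 2: insert a.com -> 10.0.0.4 (expiry=9+2=11). clock=9
Op 3: tick 6 -> clock=15. purged={a.com}
Op 4: insert b.com -> 10.0.0.3 (expiry=15+5=20). clock=15
Op 5: tick 7 -> clock=22. purged={b.com}
Op 6: insert a.com -> 10.0.0.4 (expiry=22+8=30). clock=22
Op 7: tick 10 -> clock=32. purged={a.com}
Op 8: insert b.com -> 10.0.0.1 (expiry=32+6=38). clock=32
Op 9: insert a.com -> 10.0.0.3 (expiry=32+14=46). clock=32
Op 10: insert b.com -> 10.0.0.1 (expiry=32+11=43). clock=32
Op 11: tick 8 -> clock=40.
Op 12: insert a.com -> 10.0.0.4 (expiry=40+2=42). clock=40
Op 13: insert b.com -> 10.0.0.2 (expiry=40+13=53). clock=40
Op 14: tick 12 -> clock=52. purged={a.com}
Op 15: insert b.com -> 10.0.0.1 (expiry=52+14=66). clock=52
Op 16: insert a.com -> 10.0.0.1 (expiry=52+5=57). clock=52
Op 17: insert b.com -> 10.0.0.3 (expiry=52+12=64). clock=52
Op 18: tick 7 -> clock=59. purged={a.com}
Op 19: insert a.com -> 10.0.0.2 (expiry=59+5=64). clock=59
Op 20: tick 14 -> clock=73. purged={a.com,b.com}
Op 21: insert a.com -> 10.0.0.4 (expiry=73+6=79). clock=73
Op 22: insert a.com -> 10.0.0.2 (expiry=73+13=86). clock=73
Op 23: insert b.com -> 10.0.0.2 (expiry=73+1=74). clock=73
Op 24: tick 10 -> clock=83. purged={b.com}
Op 25: insert a.com -> 10.0.0.2 (expiry=83+8=91). clock=83
lookup b.com: not in cache (expired or never inserted)

Answer: NXDOMAIN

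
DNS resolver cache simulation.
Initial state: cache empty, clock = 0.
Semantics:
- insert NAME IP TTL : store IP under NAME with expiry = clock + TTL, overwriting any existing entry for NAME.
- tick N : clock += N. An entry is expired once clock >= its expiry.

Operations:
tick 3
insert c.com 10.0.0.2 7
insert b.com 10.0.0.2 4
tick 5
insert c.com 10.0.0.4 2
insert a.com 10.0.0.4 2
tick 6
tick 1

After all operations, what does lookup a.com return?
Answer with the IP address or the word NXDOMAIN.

Op 1: tick 3 -> clock=3.
Op 2: insert c.com -> 10.0.0.2 (expiry=3+7=10). clock=3
Op 3: insert b.com -> 10.0.0.2 (expiry=3+4=7). clock=3
Op 4: tick 5 -> clock=8. purged={b.com}
Op 5: insert c.com -> 10.0.0.4 (expiry=8+2=10). clock=8
Op 6: insert a.com -> 10.0.0.4 (expiry=8+2=10). clock=8
Op 7: tick 6 -> clock=14. purged={a.com,c.com}
Op 8: tick 1 -> clock=15.
lookup a.com: not in cache (expired or never inserted)

Answer: NXDOMAIN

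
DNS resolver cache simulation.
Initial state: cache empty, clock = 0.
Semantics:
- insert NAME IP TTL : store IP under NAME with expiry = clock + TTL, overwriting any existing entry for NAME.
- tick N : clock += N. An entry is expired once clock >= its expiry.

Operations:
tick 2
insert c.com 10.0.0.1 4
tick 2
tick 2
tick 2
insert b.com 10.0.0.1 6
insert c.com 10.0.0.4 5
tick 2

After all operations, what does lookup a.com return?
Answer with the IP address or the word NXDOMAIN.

Answer: NXDOMAIN

Derivation:
Op 1: tick 2 -> clock=2.
Op 2: insert c.com -> 10.0.0.1 (expiry=2+4=6). clock=2
Op 3: tick 2 -> clock=4.
Op 4: tick 2 -> clock=6. purged={c.com}
Op 5: tick 2 -> clock=8.
Op 6: insert b.com -> 10.0.0.1 (expiry=8+6=14). clock=8
Op 7: insert c.com -> 10.0.0.4 (expiry=8+5=13). clock=8
Op 8: tick 2 -> clock=10.
lookup a.com: not in cache (expired or never inserted)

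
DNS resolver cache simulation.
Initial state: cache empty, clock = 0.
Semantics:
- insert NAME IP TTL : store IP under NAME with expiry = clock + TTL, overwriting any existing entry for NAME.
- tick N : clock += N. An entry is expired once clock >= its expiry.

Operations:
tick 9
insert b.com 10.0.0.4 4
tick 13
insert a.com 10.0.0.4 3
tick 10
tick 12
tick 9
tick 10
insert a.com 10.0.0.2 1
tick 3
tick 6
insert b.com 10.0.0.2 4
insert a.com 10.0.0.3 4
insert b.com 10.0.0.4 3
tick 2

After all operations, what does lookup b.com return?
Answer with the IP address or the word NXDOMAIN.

Answer: 10.0.0.4

Derivation:
Op 1: tick 9 -> clock=9.
Op 2: insert b.com -> 10.0.0.4 (expiry=9+4=13). clock=9
Op 3: tick 13 -> clock=22. purged={b.com}
Op 4: insert a.com -> 10.0.0.4 (expiry=22+3=25). clock=22
Op 5: tick 10 -> clock=32. purged={a.com}
Op 6: tick 12 -> clock=44.
Op 7: tick 9 -> clock=53.
Op 8: tick 10 -> clock=63.
Op 9: insert a.com -> 10.0.0.2 (expiry=63+1=64). clock=63
Op 10: tick 3 -> clock=66. purged={a.com}
Op 11: tick 6 -> clock=72.
Op 12: insert b.com -> 10.0.0.2 (expiry=72+4=76). clock=72
Op 13: insert a.com -> 10.0.0.3 (expiry=72+4=76). clock=72
Op 14: insert b.com -> 10.0.0.4 (expiry=72+3=75). clock=72
Op 15: tick 2 -> clock=74.
lookup b.com: present, ip=10.0.0.4 expiry=75 > clock=74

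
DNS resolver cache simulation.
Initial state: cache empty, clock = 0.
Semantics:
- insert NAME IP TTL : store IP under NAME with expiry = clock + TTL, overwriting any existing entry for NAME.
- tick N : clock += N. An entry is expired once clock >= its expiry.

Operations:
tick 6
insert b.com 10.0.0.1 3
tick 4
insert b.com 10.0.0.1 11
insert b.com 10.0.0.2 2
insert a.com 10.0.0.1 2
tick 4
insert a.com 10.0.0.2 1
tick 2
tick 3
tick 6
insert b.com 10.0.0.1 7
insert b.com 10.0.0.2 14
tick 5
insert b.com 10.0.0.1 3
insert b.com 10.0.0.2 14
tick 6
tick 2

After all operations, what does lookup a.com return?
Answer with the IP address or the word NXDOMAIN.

Answer: NXDOMAIN

Derivation:
Op 1: tick 6 -> clock=6.
Op 2: insert b.com -> 10.0.0.1 (expiry=6+3=9). clock=6
Op 3: tick 4 -> clock=10. purged={b.com}
Op 4: insert b.com -> 10.0.0.1 (expiry=10+11=21). clock=10
Op 5: insert b.com -> 10.0.0.2 (expiry=10+2=12). clock=10
Op 6: insert a.com -> 10.0.0.1 (expiry=10+2=12). clock=10
Op 7: tick 4 -> clock=14. purged={a.com,b.com}
Op 8: insert a.com -> 10.0.0.2 (expiry=14+1=15). clock=14
Op 9: tick 2 -> clock=16. purged={a.com}
Op 10: tick 3 -> clock=19.
Op 11: tick 6 -> clock=25.
Op 12: insert b.com -> 10.0.0.1 (expiry=25+7=32). clock=25
Op 13: insert b.com -> 10.0.0.2 (expiry=25+14=39). clock=25
Op 14: tick 5 -> clock=30.
Op 15: insert b.com -> 10.0.0.1 (expiry=30+3=33). clock=30
Op 16: insert b.com -> 10.0.0.2 (expiry=30+14=44). clock=30
Op 17: tick 6 -> clock=36.
Op 18: tick 2 -> clock=38.
lookup a.com: not in cache (expired or never inserted)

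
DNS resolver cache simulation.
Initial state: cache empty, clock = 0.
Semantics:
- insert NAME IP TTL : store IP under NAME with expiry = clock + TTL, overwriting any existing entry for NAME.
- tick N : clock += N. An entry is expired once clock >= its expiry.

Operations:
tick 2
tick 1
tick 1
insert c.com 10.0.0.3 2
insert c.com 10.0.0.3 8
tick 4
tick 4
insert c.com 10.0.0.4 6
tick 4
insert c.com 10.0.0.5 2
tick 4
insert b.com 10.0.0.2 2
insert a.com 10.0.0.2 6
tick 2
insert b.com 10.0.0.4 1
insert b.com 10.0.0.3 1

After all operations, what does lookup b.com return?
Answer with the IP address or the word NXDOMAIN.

Answer: 10.0.0.3

Derivation:
Op 1: tick 2 -> clock=2.
Op 2: tick 1 -> clock=3.
Op 3: tick 1 -> clock=4.
Op 4: insert c.com -> 10.0.0.3 (expiry=4+2=6). clock=4
Op 5: insert c.com -> 10.0.0.3 (expiry=4+8=12). clock=4
Op 6: tick 4 -> clock=8.
Op 7: tick 4 -> clock=12. purged={c.com}
Op 8: insert c.com -> 10.0.0.4 (expiry=12+6=18). clock=12
Op 9: tick 4 -> clock=16.
Op 10: insert c.com -> 10.0.0.5 (expiry=16+2=18). clock=16
Op 11: tick 4 -> clock=20. purged={c.com}
Op 12: insert b.com -> 10.0.0.2 (expiry=20+2=22). clock=20
Op 13: insert a.com -> 10.0.0.2 (expiry=20+6=26). clock=20
Op 14: tick 2 -> clock=22. purged={b.com}
Op 15: insert b.com -> 10.0.0.4 (expiry=22+1=23). clock=22
Op 16: insert b.com -> 10.0.0.3 (expiry=22+1=23). clock=22
lookup b.com: present, ip=10.0.0.3 expiry=23 > clock=22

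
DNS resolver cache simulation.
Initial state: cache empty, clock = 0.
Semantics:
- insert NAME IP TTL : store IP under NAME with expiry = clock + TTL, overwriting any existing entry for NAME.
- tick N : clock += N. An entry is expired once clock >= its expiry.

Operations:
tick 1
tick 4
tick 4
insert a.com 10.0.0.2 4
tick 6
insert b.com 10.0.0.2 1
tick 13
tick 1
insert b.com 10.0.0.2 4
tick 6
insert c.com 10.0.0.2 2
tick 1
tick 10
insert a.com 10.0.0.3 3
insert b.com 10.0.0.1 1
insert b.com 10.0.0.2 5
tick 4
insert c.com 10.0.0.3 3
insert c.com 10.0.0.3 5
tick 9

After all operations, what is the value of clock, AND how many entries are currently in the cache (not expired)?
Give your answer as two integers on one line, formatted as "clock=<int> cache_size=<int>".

Op 1: tick 1 -> clock=1.
Op 2: tick 4 -> clock=5.
Op 3: tick 4 -> clock=9.
Op 4: insert a.com -> 10.0.0.2 (expiry=9+4=13). clock=9
Op 5: tick 6 -> clock=15. purged={a.com}
Op 6: insert b.com -> 10.0.0.2 (expiry=15+1=16). clock=15
Op 7: tick 13 -> clock=28. purged={b.com}
Op 8: tick 1 -> clock=29.
Op 9: insert b.com -> 10.0.0.2 (expiry=29+4=33). clock=29
Op 10: tick 6 -> clock=35. purged={b.com}
Op 11: insert c.com -> 10.0.0.2 (expiry=35+2=37). clock=35
Op 12: tick 1 -> clock=36.
Op 13: tick 10 -> clock=46. purged={c.com}
Op 14: insert a.com -> 10.0.0.3 (expiry=46+3=49). clock=46
Op 15: insert b.com -> 10.0.0.1 (expiry=46+1=47). clock=46
Op 16: insert b.com -> 10.0.0.2 (expiry=46+5=51). clock=46
Op 17: tick 4 -> clock=50. purged={a.com}
Op 18: insert c.com -> 10.0.0.3 (expiry=50+3=53). clock=50
Op 19: insert c.com -> 10.0.0.3 (expiry=50+5=55). clock=50
Op 20: tick 9 -> clock=59. purged={b.com,c.com}
Final clock = 59
Final cache (unexpired): {} -> size=0

Answer: clock=59 cache_size=0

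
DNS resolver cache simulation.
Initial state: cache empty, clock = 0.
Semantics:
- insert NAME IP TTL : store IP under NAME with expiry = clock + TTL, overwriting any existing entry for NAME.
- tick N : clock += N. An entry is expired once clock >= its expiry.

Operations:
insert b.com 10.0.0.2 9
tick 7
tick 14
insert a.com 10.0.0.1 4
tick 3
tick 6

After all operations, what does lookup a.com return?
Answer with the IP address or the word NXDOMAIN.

Answer: NXDOMAIN

Derivation:
Op 1: insert b.com -> 10.0.0.2 (expiry=0+9=9). clock=0
Op 2: tick 7 -> clock=7.
Op 3: tick 14 -> clock=21. purged={b.com}
Op 4: insert a.com -> 10.0.0.1 (expiry=21+4=25). clock=21
Op 5: tick 3 -> clock=24.
Op 6: tick 6 -> clock=30. purged={a.com}
lookup a.com: not in cache (expired or never inserted)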